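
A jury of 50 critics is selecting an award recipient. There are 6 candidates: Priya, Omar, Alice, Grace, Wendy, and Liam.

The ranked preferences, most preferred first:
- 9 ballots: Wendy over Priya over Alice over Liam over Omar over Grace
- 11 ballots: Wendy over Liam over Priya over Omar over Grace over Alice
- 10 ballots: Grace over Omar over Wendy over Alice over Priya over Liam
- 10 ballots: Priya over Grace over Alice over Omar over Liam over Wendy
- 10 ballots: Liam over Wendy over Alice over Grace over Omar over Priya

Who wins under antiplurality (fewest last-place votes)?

Omar

Last-place votes: Priya 10, Omar 0, Alice 11, Grace 9, Wendy 10, Liam 10.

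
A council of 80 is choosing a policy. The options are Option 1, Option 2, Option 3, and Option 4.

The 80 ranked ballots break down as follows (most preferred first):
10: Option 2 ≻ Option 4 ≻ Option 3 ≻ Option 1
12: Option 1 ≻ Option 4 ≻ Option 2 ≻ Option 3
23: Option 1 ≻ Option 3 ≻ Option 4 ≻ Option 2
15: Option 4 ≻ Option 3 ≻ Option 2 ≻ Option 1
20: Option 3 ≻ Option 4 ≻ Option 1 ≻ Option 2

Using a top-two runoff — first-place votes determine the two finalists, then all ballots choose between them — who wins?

Option 3

Round 1 first-place votes: Option 1 35, Option 2 10, Option 3 20, Option 4 15. Option 1 and Option 3 advance.
Runoff: Option 1 is ranked above Option 3 on 35 ballots, Option 3 above Option 1 on 45.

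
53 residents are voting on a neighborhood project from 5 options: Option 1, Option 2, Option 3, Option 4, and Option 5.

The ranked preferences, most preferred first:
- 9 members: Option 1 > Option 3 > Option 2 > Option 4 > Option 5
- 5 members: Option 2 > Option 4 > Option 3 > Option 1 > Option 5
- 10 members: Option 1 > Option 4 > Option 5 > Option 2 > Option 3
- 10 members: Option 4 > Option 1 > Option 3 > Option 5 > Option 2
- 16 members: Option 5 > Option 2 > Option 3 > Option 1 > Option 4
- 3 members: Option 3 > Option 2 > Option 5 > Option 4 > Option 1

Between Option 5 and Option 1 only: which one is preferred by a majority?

Option 1

Option 5 is ranked above Option 1 on 19 ballots; Option 1 above Option 5 on 34.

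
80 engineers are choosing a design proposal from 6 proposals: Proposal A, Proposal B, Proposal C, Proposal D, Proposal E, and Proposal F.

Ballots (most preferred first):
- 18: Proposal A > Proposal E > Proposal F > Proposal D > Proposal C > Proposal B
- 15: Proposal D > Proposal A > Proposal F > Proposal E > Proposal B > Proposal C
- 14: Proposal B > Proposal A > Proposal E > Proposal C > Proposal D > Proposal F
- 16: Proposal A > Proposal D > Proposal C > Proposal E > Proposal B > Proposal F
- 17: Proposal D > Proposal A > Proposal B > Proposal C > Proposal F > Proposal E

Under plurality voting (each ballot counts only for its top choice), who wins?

Proposal A

First-place votes: Proposal A 34, Proposal B 14, Proposal C 0, Proposal D 32, Proposal E 0, Proposal F 0.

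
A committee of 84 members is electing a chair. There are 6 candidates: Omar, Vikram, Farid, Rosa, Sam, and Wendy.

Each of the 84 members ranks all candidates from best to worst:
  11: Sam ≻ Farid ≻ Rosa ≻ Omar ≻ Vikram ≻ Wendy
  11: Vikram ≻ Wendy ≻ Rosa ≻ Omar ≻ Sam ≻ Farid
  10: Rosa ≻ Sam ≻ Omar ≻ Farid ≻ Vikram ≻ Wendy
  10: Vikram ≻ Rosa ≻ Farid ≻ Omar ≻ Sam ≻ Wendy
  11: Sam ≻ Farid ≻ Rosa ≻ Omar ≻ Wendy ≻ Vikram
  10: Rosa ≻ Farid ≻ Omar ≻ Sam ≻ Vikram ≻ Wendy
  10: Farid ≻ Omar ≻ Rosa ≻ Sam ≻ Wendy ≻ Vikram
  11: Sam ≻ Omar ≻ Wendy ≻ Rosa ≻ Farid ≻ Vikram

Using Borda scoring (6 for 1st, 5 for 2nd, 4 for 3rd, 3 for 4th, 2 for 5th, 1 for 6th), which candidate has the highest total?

Rosa

Omar: 11×3 + 11×3 + 10×4 + 10×3 + 11×3 + 10×4 + 10×5 + 11×5 = 314
Vikram: 11×2 + 11×6 + 10×2 + 10×6 + 11×1 + 10×2 + 10×1 + 11×1 = 220
Farid: 11×5 + 11×1 + 10×3 + 10×4 + 11×5 + 10×5 + 10×6 + 11×2 = 323
Rosa: 11×4 + 11×4 + 10×6 + 10×5 + 11×4 + 10×6 + 10×4 + 11×3 = 375
Sam: 11×6 + 11×2 + 10×5 + 10×2 + 11×6 + 10×3 + 10×3 + 11×6 = 350
Wendy: 11×1 + 11×5 + 10×1 + 10×1 + 11×2 + 10×1 + 10×2 + 11×4 = 182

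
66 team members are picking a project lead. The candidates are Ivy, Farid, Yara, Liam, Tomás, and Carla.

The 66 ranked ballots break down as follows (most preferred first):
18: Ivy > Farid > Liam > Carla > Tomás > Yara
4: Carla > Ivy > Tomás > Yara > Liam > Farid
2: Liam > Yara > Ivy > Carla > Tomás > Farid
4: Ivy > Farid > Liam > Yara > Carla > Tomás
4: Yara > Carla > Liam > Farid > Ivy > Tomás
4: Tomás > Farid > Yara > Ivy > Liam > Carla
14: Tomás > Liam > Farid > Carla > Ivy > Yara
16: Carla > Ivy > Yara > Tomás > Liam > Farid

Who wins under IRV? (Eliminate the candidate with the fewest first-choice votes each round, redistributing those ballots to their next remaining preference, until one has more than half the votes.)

Carla

Round 1: Ivy 22, Farid 0, Yara 4, Liam 2, Tomás 18, Carla 20. Farid eliminated.
Round 2: Ivy 22, Yara 4, Liam 2, Tomás 18, Carla 20. Liam eliminated.
Round 3: Ivy 22, Yara 6, Tomás 18, Carla 20. Yara eliminated.
Round 4: Ivy 24, Tomás 18, Carla 24. Tomás eliminated.
Round 5: Ivy 28, Carla 38. Carla has a majority (≥34).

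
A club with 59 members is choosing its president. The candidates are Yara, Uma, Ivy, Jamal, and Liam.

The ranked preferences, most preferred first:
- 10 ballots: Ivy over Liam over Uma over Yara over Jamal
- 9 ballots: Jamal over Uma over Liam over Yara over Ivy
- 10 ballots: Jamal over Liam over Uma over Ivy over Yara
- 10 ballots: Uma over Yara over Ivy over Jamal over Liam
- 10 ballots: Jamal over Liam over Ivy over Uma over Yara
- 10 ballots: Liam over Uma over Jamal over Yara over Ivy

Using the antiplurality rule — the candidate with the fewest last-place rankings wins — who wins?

Last-place votes: Yara 20, Uma 0, Ivy 19, Jamal 10, Liam 10.

Uma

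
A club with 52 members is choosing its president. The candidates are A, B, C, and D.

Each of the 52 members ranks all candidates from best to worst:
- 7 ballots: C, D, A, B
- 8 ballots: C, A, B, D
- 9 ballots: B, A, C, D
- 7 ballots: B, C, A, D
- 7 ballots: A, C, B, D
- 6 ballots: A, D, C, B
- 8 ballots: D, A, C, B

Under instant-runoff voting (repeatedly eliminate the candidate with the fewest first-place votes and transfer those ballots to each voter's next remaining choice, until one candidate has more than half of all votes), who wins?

A

Round 1: A 13, B 16, C 15, D 8. D eliminated.
Round 2: A 21, B 16, C 15. C eliminated.
Round 3: A 36, B 16. A has a majority (≥27).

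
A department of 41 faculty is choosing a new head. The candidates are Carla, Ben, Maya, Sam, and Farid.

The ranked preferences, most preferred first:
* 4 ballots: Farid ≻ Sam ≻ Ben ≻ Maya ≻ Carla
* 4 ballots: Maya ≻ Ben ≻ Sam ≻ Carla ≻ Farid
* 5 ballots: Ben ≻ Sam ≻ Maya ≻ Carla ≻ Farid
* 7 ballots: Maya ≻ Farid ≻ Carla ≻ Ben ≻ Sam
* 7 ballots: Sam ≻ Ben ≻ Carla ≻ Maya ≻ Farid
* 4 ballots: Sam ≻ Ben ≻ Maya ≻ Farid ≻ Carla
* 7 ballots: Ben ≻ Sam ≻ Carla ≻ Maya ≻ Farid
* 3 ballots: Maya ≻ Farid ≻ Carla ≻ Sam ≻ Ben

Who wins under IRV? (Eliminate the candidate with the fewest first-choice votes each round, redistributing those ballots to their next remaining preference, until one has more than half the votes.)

Round 1: Carla 0, Ben 12, Maya 14, Sam 11, Farid 4. Carla eliminated.
Round 2: Ben 12, Maya 14, Sam 11, Farid 4. Farid eliminated.
Round 3: Ben 12, Maya 14, Sam 15. Ben eliminated.
Round 4: Maya 14, Sam 27. Sam has a majority (≥21).

Sam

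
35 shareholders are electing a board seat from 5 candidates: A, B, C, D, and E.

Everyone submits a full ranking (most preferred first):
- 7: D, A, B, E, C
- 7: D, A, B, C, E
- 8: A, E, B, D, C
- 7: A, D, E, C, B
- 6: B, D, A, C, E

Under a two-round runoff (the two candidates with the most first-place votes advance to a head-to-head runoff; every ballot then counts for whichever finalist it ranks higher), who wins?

D

Round 1 first-place votes: A 15, B 6, C 0, D 14, E 0. A and D advance.
Runoff: A is ranked above D on 15 ballots, D above A on 20.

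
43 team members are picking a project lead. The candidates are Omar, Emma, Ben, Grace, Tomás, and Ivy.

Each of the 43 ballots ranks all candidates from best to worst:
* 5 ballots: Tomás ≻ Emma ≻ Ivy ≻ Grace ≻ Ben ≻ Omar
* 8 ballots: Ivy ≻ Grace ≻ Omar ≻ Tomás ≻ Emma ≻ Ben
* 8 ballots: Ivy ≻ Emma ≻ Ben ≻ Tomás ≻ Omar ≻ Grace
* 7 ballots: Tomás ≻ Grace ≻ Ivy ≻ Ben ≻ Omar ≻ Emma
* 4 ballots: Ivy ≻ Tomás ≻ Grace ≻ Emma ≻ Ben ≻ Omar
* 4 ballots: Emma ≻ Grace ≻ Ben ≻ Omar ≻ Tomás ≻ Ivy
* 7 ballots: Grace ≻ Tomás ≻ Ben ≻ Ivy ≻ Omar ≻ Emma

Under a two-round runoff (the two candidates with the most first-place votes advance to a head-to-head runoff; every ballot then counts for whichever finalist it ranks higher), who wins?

Tomás

Round 1 first-place votes: Omar 0, Emma 4, Ben 0, Grace 7, Tomás 12, Ivy 20. Ivy and Tomás advance.
Runoff: Ivy is ranked above Tomás on 20 ballots, Tomás above Ivy on 23.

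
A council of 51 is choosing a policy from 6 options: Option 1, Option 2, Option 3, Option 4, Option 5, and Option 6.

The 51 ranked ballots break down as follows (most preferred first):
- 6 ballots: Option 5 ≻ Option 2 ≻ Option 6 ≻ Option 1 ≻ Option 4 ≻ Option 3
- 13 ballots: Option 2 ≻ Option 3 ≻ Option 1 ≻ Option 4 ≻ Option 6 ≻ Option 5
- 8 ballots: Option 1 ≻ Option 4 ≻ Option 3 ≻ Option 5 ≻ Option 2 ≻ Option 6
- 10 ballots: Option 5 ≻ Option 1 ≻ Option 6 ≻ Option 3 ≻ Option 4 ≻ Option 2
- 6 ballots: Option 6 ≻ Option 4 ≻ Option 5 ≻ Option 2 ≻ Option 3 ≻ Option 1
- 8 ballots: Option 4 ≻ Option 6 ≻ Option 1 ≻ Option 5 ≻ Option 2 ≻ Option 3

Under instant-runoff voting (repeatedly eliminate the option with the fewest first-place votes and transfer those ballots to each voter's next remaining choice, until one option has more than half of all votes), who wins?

Round 1: Option 1 8, Option 2 13, Option 3 0, Option 4 8, Option 5 16, Option 6 6. Option 3 eliminated.
Round 2: Option 1 8, Option 2 13, Option 4 8, Option 5 16, Option 6 6. Option 6 eliminated.
Round 3: Option 1 8, Option 2 13, Option 4 14, Option 5 16. Option 1 eliminated.
Round 4: Option 2 13, Option 4 22, Option 5 16. Option 2 eliminated.
Round 5: Option 4 35, Option 5 16. Option 4 has a majority (≥26).

Option 4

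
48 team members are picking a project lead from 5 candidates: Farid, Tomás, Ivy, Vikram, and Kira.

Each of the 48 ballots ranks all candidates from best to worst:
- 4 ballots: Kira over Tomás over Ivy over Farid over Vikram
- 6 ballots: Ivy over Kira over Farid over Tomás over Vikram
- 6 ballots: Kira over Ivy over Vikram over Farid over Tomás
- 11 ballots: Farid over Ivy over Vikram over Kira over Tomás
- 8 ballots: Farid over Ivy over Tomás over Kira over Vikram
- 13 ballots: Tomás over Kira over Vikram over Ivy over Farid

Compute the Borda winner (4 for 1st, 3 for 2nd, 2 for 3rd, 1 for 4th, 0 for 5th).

Ivy

Farid: 4×1 + 6×2 + 6×1 + 11×4 + 8×4 + 13×0 = 98
Tomás: 4×3 + 6×1 + 6×0 + 11×0 + 8×2 + 13×4 = 86
Ivy: 4×2 + 6×4 + 6×3 + 11×3 + 8×3 + 13×1 = 120
Vikram: 4×0 + 6×0 + 6×2 + 11×2 + 8×0 + 13×2 = 60
Kira: 4×4 + 6×3 + 6×4 + 11×1 + 8×1 + 13×3 = 116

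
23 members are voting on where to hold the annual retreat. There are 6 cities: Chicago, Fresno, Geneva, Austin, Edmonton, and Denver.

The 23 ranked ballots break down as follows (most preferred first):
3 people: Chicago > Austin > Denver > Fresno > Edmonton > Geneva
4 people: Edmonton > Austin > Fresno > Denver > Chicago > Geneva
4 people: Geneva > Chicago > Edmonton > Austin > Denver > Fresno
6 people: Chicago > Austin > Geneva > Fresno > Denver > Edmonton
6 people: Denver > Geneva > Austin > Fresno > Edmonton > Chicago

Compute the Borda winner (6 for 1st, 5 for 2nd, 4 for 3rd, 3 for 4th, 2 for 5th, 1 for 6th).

Chicago: 3×6 + 4×2 + 4×5 + 6×6 + 6×1 = 88
Fresno: 3×3 + 4×4 + 4×1 + 6×3 + 6×3 = 65
Geneva: 3×1 + 4×1 + 4×6 + 6×4 + 6×5 = 85
Austin: 3×5 + 4×5 + 4×3 + 6×5 + 6×4 = 101
Edmonton: 3×2 + 4×6 + 4×4 + 6×1 + 6×2 = 64
Denver: 3×4 + 4×3 + 4×2 + 6×2 + 6×6 = 80

Austin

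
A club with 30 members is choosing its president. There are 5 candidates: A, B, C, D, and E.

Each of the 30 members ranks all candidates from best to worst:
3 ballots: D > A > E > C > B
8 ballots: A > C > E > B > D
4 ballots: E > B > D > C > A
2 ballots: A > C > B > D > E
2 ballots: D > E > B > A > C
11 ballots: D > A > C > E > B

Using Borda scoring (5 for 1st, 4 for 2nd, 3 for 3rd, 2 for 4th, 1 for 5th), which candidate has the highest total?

A: 3×4 + 8×5 + 4×1 + 2×5 + 2×2 + 11×4 = 114
B: 3×1 + 8×2 + 4×4 + 2×3 + 2×3 + 11×1 = 58
C: 3×2 + 8×4 + 4×2 + 2×4 + 2×1 + 11×3 = 89
D: 3×5 + 8×1 + 4×3 + 2×2 + 2×5 + 11×5 = 104
E: 3×3 + 8×3 + 4×5 + 2×1 + 2×4 + 11×2 = 85

A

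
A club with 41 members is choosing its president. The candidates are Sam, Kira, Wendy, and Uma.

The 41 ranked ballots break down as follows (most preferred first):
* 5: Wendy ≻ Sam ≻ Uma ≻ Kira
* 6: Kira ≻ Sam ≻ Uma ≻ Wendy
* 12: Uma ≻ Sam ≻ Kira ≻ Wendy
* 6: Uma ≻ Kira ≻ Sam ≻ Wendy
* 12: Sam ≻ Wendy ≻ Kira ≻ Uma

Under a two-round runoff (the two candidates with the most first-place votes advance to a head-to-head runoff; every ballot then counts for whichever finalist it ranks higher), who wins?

Sam

Round 1 first-place votes: Sam 12, Kira 6, Wendy 5, Uma 18. Uma and Sam advance.
Runoff: Uma is ranked above Sam on 18 ballots, Sam above Uma on 23.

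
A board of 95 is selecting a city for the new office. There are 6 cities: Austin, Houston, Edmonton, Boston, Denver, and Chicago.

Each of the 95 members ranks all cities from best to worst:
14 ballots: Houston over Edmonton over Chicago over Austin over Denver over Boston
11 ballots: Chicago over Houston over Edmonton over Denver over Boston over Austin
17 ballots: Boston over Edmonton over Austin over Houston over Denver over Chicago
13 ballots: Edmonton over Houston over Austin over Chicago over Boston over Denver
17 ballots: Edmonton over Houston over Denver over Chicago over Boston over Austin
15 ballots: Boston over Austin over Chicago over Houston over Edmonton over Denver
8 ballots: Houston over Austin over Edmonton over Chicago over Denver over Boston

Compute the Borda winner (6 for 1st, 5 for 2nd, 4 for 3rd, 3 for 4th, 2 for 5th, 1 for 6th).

Edmonton

Austin: 14×3 + 11×1 + 17×4 + 13×4 + 17×1 + 15×5 + 8×5 = 305
Houston: 14×6 + 11×5 + 17×3 + 13×5 + 17×5 + 15×3 + 8×6 = 433
Edmonton: 14×5 + 11×4 + 17×5 + 13×6 + 17×6 + 15×2 + 8×4 = 441
Boston: 14×1 + 11×2 + 17×6 + 13×2 + 17×2 + 15×6 + 8×1 = 296
Denver: 14×2 + 11×3 + 17×2 + 13×1 + 17×4 + 15×1 + 8×2 = 207
Chicago: 14×4 + 11×6 + 17×1 + 13×3 + 17×3 + 15×4 + 8×3 = 313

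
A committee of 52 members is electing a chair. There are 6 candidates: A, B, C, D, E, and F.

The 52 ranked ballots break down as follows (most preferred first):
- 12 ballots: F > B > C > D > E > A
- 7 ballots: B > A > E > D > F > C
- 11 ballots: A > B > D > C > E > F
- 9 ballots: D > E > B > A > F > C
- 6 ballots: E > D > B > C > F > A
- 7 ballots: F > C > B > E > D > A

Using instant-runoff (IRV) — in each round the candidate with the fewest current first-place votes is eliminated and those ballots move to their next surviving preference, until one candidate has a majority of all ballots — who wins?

A

Round 1: A 11, B 7, C 0, D 9, E 6, F 19. C eliminated.
Round 2: A 11, B 7, D 9, E 6, F 19. E eliminated.
Round 3: A 11, B 7, D 15, F 19. B eliminated.
Round 4: A 18, D 15, F 19. D eliminated.
Round 5: A 27, F 25. A has a majority (≥27).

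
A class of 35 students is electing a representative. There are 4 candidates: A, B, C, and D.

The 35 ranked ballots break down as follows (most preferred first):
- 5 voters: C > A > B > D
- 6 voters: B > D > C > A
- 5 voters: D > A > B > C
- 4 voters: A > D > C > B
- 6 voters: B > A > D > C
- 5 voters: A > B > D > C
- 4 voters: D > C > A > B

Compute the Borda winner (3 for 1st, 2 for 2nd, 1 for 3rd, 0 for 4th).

A: 5×2 + 6×0 + 5×2 + 4×3 + 6×2 + 5×3 + 4×1 = 63
B: 5×1 + 6×3 + 5×1 + 4×0 + 6×3 + 5×2 + 4×0 = 56
C: 5×3 + 6×1 + 5×0 + 4×1 + 6×0 + 5×0 + 4×2 = 33
D: 5×0 + 6×2 + 5×3 + 4×2 + 6×1 + 5×1 + 4×3 = 58

A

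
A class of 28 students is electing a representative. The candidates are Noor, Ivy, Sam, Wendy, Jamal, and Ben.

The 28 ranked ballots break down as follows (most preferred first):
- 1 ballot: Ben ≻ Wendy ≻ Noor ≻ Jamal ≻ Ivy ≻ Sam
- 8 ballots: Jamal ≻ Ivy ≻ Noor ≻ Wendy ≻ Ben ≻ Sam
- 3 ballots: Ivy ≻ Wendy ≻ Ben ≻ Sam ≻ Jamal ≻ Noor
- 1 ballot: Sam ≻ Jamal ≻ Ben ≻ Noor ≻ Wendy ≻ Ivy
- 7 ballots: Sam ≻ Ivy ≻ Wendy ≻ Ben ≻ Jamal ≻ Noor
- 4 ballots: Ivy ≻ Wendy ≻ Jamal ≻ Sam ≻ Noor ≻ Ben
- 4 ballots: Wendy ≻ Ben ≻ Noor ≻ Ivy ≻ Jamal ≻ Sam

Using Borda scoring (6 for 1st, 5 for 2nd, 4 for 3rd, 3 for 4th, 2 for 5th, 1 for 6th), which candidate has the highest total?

Ivy

Noor: 1×4 + 8×4 + 3×1 + 1×3 + 7×1 + 4×2 + 4×4 = 73
Ivy: 1×2 + 8×5 + 3×6 + 1×1 + 7×5 + 4×6 + 4×3 = 132
Sam: 1×1 + 8×1 + 3×3 + 1×6 + 7×6 + 4×3 + 4×1 = 82
Wendy: 1×5 + 8×3 + 3×5 + 1×2 + 7×4 + 4×5 + 4×6 = 118
Jamal: 1×3 + 8×6 + 3×2 + 1×5 + 7×2 + 4×4 + 4×2 = 100
Ben: 1×6 + 8×2 + 3×4 + 1×4 + 7×3 + 4×1 + 4×5 = 83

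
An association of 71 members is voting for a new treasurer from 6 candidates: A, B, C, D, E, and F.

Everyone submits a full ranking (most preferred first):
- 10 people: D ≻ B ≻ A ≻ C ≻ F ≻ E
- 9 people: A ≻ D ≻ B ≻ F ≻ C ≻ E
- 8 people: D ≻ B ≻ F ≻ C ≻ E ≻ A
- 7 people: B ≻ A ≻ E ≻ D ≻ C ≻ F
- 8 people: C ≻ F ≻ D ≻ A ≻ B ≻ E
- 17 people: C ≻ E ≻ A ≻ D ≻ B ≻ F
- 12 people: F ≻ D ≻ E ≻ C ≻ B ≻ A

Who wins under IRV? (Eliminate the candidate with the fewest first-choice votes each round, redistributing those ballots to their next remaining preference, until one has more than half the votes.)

D

Round 1: A 9, B 7, C 25, D 18, E 0, F 12. E eliminated.
Round 2: A 9, B 7, C 25, D 18, F 12. B eliminated.
Round 3: A 16, C 25, D 18, F 12. F eliminated.
Round 4: A 16, C 25, D 30. A eliminated.
Round 5: C 25, D 46. D has a majority (≥36).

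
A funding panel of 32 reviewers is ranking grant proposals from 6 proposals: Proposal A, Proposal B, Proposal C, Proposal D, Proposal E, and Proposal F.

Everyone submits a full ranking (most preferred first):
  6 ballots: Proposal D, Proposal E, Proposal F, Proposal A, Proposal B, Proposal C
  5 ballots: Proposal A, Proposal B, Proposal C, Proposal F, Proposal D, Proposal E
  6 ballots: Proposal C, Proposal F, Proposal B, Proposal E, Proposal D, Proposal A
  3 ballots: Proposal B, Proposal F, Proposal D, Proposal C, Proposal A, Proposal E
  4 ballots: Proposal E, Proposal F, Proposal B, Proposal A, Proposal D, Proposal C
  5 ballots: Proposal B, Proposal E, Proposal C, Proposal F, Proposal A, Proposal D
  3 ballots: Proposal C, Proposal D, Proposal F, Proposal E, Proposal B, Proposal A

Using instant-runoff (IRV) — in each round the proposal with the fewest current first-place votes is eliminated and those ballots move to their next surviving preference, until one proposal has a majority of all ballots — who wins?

Round 1: Proposal A 5, Proposal B 8, Proposal C 9, Proposal D 6, Proposal E 4, Proposal F 0. Proposal F eliminated.
Round 2: Proposal A 5, Proposal B 8, Proposal C 9, Proposal D 6, Proposal E 4. Proposal E eliminated.
Round 3: Proposal A 5, Proposal B 12, Proposal C 9, Proposal D 6. Proposal A eliminated.
Round 4: Proposal B 17, Proposal C 9, Proposal D 6. Proposal B has a majority (≥17).

Proposal B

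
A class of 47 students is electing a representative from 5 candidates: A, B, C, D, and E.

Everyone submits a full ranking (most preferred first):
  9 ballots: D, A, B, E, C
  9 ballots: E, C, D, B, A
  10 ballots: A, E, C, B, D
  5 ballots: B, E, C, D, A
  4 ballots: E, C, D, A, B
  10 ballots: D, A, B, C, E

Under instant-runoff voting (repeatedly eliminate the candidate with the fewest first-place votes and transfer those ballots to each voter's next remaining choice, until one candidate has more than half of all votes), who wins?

E

Round 1: A 10, B 5, C 0, D 19, E 13. C eliminated.
Round 2: A 10, B 5, D 19, E 13. B eliminated.
Round 3: A 10, D 19, E 18. A eliminated.
Round 4: D 19, E 28. E has a majority (≥24).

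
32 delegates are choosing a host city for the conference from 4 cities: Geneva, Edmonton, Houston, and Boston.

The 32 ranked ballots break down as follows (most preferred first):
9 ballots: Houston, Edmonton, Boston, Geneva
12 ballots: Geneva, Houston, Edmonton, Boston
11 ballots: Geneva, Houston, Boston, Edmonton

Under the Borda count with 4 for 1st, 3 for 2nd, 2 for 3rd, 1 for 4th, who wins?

Geneva: 9×1 + 12×4 + 11×4 = 101
Edmonton: 9×3 + 12×2 + 11×1 = 62
Houston: 9×4 + 12×3 + 11×3 = 105
Boston: 9×2 + 12×1 + 11×2 = 52

Houston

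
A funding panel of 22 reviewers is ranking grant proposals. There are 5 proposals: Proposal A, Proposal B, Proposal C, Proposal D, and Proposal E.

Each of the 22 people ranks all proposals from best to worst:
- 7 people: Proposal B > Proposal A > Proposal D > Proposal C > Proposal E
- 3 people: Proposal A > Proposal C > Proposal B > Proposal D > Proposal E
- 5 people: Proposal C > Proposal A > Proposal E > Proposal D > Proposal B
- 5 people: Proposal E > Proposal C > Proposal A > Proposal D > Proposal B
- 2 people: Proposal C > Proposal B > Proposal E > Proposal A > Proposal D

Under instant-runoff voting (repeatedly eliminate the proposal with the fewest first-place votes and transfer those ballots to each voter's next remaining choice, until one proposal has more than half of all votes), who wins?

Proposal C

Round 1: Proposal A 3, Proposal B 7, Proposal C 7, Proposal D 0, Proposal E 5. Proposal D eliminated.
Round 2: Proposal A 3, Proposal B 7, Proposal C 7, Proposal E 5. Proposal A eliminated.
Round 3: Proposal B 7, Proposal C 10, Proposal E 5. Proposal E eliminated.
Round 4: Proposal B 7, Proposal C 15. Proposal C has a majority (≥12).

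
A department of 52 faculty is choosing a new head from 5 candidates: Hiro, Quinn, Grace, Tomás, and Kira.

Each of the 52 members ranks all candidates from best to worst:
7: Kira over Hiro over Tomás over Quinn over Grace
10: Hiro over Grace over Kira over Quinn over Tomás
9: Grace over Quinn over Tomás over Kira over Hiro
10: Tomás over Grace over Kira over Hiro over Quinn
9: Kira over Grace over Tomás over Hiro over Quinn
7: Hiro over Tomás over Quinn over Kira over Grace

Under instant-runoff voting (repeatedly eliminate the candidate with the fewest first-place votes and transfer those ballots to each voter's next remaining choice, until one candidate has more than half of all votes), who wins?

Tomás

Round 1: Hiro 17, Quinn 0, Grace 9, Tomás 10, Kira 16. Quinn eliminated.
Round 2: Hiro 17, Grace 9, Tomás 10, Kira 16. Grace eliminated.
Round 3: Hiro 17, Tomás 19, Kira 16. Kira eliminated.
Round 4: Hiro 24, Tomás 28. Tomás has a majority (≥27).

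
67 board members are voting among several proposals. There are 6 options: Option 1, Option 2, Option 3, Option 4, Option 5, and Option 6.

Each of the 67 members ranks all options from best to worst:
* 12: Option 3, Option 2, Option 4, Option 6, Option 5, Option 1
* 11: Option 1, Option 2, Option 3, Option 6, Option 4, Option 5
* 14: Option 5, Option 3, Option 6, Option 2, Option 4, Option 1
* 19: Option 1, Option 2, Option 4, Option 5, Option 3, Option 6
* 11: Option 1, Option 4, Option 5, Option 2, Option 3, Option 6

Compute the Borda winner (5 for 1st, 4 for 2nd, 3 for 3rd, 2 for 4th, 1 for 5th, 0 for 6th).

Option 1: 12×0 + 11×5 + 14×0 + 19×5 + 11×5 = 205
Option 2: 12×4 + 11×4 + 14×2 + 19×4 + 11×2 = 218
Option 3: 12×5 + 11×3 + 14×4 + 19×1 + 11×1 = 179
Option 4: 12×3 + 11×1 + 14×1 + 19×3 + 11×4 = 162
Option 5: 12×1 + 11×0 + 14×5 + 19×2 + 11×3 = 153
Option 6: 12×2 + 11×2 + 14×3 + 19×0 + 11×0 = 88

Option 2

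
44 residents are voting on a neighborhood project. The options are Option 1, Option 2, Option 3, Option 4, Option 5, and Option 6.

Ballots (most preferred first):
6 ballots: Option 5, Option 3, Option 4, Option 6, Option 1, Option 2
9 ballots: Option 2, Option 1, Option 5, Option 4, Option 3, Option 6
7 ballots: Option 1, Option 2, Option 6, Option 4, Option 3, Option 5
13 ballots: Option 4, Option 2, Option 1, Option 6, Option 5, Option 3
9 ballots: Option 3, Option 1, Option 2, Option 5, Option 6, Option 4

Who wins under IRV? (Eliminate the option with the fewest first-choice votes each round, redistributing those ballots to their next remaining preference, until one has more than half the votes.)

Option 2

Round 1: Option 1 7, Option 2 9, Option 3 9, Option 4 13, Option 5 6, Option 6 0. Option 6 eliminated.
Round 2: Option 1 7, Option 2 9, Option 3 9, Option 4 13, Option 5 6. Option 5 eliminated.
Round 3: Option 1 7, Option 2 9, Option 3 15, Option 4 13. Option 1 eliminated.
Round 4: Option 2 16, Option 3 15, Option 4 13. Option 4 eliminated.
Round 5: Option 2 29, Option 3 15. Option 2 has a majority (≥23).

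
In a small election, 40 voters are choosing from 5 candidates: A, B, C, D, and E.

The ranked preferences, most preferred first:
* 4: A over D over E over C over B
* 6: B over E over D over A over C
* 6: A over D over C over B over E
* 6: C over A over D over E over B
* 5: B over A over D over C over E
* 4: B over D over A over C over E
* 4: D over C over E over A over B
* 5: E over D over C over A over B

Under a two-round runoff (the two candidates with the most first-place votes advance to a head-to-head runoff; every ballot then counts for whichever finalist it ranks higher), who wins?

A

Round 1 first-place votes: A 10, B 15, C 6, D 4, E 5. B and A advance.
Runoff: B is ranked above A on 15 ballots, A above B on 25.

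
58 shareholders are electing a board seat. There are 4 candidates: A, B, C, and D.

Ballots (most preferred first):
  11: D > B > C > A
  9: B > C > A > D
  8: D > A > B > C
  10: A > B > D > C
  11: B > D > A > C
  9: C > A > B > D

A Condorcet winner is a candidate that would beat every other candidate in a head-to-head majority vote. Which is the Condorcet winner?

B

B vs A: 31–27
B vs C: 49–9
B vs D: 39–19
B beats every other candidate.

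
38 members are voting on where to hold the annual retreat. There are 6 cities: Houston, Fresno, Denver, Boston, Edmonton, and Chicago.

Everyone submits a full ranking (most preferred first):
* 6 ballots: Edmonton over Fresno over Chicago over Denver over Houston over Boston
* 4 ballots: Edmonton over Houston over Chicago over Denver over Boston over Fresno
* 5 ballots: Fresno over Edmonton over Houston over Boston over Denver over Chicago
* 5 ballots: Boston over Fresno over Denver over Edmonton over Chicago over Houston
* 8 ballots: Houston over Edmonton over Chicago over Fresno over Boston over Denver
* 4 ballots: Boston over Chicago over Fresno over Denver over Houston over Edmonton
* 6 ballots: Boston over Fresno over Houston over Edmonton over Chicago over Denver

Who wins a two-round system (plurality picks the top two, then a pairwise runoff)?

Edmonton

Round 1 first-place votes: Houston 8, Fresno 5, Denver 0, Boston 15, Edmonton 10, Chicago 0. Boston and Edmonton advance.
Runoff: Boston is ranked above Edmonton on 15 ballots, Edmonton above Boston on 23.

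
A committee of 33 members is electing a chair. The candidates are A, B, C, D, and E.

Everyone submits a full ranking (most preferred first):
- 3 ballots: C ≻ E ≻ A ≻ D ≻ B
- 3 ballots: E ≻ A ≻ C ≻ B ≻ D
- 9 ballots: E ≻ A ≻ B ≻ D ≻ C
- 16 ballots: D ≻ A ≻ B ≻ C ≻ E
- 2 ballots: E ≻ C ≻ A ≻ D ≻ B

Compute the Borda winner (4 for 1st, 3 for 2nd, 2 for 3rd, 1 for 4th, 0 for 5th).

A

A: 3×2 + 3×3 + 9×3 + 16×3 + 2×2 = 94
B: 3×0 + 3×1 + 9×2 + 16×2 + 2×0 = 53
C: 3×4 + 3×2 + 9×0 + 16×1 + 2×3 = 40
D: 3×1 + 3×0 + 9×1 + 16×4 + 2×1 = 78
E: 3×3 + 3×4 + 9×4 + 16×0 + 2×4 = 65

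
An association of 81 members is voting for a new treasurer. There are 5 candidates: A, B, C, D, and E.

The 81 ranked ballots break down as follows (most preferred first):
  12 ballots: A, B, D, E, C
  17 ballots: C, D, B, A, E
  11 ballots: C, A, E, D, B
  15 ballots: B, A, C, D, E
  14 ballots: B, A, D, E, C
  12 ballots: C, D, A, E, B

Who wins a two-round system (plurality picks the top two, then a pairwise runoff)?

Round 1 first-place votes: A 12, B 29, C 40, D 0, E 0. C and B advance.
Runoff: C is ranked above B on 40 ballots, B above C on 41.

B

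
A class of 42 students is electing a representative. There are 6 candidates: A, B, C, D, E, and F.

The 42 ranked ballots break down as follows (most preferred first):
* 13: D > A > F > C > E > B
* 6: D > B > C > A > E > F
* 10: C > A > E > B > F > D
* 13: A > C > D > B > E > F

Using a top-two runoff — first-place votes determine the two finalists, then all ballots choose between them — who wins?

Round 1 first-place votes: A 13, B 0, C 10, D 19, E 0, F 0. D and A advance.
Runoff: D is ranked above A on 19 ballots, A above D on 23.

A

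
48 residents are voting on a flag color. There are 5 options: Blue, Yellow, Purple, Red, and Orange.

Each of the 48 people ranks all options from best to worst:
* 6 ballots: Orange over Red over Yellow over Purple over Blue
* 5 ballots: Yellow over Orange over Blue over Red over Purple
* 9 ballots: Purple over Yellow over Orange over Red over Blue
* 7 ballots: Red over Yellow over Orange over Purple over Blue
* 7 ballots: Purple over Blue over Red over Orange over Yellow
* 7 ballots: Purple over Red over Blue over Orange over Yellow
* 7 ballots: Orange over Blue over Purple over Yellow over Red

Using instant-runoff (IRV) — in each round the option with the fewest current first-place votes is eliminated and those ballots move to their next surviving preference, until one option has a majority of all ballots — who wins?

Round 1: Blue 0, Yellow 5, Purple 23, Red 7, Orange 13. Blue eliminated.
Round 2: Yellow 5, Purple 23, Red 7, Orange 13. Yellow eliminated.
Round 3: Purple 23, Red 7, Orange 18. Red eliminated.
Round 4: Purple 23, Orange 25. Orange has a majority (≥25).

Orange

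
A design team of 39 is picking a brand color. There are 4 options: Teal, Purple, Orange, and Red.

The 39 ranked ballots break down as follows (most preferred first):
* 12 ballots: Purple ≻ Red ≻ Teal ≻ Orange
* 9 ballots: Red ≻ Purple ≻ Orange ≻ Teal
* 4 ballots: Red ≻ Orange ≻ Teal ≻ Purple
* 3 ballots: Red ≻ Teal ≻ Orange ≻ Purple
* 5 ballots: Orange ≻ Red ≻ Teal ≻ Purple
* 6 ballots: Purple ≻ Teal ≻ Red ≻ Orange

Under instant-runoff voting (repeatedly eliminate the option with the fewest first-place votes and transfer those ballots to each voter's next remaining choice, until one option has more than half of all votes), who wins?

Red

Round 1: Teal 0, Purple 18, Orange 5, Red 16. Teal eliminated.
Round 2: Purple 18, Orange 5, Red 16. Orange eliminated.
Round 3: Purple 18, Red 21. Red has a majority (≥20).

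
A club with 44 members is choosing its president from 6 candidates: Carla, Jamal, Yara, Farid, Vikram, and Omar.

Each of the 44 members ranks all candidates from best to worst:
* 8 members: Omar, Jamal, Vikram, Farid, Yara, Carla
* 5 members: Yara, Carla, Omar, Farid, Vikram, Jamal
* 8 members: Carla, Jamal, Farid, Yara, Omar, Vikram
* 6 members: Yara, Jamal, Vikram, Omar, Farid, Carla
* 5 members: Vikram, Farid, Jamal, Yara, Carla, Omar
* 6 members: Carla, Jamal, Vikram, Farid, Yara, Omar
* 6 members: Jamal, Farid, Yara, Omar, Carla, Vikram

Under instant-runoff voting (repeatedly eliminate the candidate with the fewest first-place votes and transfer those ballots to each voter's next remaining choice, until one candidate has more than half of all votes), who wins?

Jamal

Round 1: Carla 14, Jamal 6, Yara 11, Farid 0, Vikram 5, Omar 8. Farid eliminated.
Round 2: Carla 14, Jamal 6, Yara 11, Vikram 5, Omar 8. Vikram eliminated.
Round 3: Carla 14, Jamal 11, Yara 11, Omar 8. Omar eliminated.
Round 4: Carla 14, Jamal 19, Yara 11. Yara eliminated.
Round 5: Carla 19, Jamal 25. Jamal has a majority (≥23).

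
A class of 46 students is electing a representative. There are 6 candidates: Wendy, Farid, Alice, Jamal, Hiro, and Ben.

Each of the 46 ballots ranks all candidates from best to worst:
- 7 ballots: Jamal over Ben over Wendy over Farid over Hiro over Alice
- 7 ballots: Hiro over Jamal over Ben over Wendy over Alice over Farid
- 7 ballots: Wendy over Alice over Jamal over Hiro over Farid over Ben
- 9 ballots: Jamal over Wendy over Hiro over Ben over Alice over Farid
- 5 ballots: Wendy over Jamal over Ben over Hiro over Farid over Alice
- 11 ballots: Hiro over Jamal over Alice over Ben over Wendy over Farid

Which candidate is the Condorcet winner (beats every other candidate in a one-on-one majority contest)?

Jamal vs Wendy: 34–12
Jamal vs Farid: 46–0
Jamal vs Alice: 39–7
Jamal vs Hiro: 28–18
Jamal vs Ben: 46–0
Jamal beats every other candidate.

Jamal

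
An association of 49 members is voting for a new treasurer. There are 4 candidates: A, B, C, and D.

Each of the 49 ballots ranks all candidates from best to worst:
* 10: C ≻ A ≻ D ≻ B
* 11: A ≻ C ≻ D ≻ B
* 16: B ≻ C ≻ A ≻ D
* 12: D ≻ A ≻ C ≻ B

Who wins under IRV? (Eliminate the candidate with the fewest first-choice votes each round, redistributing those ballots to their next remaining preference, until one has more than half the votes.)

Round 1: A 11, B 16, C 10, D 12. C eliminated.
Round 2: A 21, B 16, D 12. D eliminated.
Round 3: A 33, B 16. A has a majority (≥25).

A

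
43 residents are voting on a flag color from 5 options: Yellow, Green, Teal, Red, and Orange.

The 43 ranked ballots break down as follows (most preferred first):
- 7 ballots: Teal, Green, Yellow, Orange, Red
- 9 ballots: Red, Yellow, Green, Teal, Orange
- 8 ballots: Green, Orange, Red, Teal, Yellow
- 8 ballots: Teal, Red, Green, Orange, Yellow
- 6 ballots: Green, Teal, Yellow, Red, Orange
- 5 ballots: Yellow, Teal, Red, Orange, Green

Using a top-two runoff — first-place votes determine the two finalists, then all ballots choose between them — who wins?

Round 1 first-place votes: Yellow 5, Green 14, Teal 15, Red 9, Orange 0. Teal and Green advance.
Runoff: Teal is ranked above Green on 20 ballots, Green above Teal on 23.

Green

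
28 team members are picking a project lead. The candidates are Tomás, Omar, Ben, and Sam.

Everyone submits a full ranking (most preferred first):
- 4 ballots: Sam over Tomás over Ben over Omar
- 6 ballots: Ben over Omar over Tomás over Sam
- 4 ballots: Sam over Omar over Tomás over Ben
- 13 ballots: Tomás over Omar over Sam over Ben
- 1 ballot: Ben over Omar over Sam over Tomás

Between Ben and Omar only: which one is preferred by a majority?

Ben is ranked above Omar on 11 ballots; Omar above Ben on 17.

Omar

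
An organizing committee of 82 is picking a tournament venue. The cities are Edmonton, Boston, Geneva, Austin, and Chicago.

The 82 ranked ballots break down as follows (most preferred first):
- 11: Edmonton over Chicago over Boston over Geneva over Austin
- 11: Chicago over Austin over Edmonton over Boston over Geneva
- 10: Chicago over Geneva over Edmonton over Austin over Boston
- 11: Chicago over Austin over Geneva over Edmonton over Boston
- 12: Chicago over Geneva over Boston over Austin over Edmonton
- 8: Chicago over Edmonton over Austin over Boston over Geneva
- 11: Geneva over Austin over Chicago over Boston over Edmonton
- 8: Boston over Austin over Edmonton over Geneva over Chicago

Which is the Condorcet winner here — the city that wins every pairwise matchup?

Chicago vs Edmonton: 63–19
Chicago vs Boston: 74–8
Chicago vs Geneva: 63–19
Chicago vs Austin: 63–19
Chicago beats every other city.

Chicago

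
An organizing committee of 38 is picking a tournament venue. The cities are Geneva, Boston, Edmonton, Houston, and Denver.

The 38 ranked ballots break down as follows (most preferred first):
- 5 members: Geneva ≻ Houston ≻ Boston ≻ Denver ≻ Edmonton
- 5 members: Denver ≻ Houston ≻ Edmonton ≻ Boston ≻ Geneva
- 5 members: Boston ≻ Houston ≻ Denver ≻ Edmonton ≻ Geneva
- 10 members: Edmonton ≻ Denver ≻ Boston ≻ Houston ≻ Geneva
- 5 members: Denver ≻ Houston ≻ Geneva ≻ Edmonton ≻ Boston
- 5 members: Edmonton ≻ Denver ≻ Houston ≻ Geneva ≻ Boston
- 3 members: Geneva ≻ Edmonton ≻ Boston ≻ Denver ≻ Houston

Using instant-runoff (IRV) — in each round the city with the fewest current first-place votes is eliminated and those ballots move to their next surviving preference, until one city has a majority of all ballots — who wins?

Round 1: Geneva 8, Boston 5, Edmonton 15, Houston 0, Denver 10. Houston eliminated.
Round 2: Geneva 8, Boston 5, Edmonton 15, Denver 10. Boston eliminated.
Round 3: Geneva 8, Edmonton 15, Denver 15. Geneva eliminated.
Round 4: Edmonton 18, Denver 20. Denver has a majority (≥20).

Denver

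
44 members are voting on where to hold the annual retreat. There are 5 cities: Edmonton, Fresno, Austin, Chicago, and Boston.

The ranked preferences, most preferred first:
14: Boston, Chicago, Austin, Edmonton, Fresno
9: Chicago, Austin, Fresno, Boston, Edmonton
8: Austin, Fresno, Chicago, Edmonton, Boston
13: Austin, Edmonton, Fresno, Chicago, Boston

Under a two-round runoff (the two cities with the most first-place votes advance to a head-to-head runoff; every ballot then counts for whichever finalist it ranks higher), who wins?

Round 1 first-place votes: Edmonton 0, Fresno 0, Austin 21, Chicago 9, Boston 14. Austin and Boston advance.
Runoff: Austin is ranked above Boston on 30 ballots, Boston above Austin on 14.

Austin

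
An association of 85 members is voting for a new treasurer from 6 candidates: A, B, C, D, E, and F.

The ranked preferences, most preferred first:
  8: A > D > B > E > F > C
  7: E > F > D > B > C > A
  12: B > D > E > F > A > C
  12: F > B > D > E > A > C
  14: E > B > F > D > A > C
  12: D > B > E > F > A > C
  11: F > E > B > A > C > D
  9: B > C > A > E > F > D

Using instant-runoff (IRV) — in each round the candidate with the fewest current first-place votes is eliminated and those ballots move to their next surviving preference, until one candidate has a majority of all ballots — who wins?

Round 1: A 8, B 21, C 0, D 12, E 21, F 23. C eliminated.
Round 2: A 8, B 21, D 12, E 21, F 23. A eliminated.
Round 3: B 21, D 20, E 21, F 23. D eliminated.
Round 4: B 41, E 21, F 23. E eliminated.
Round 5: B 55, F 30. B has a majority (≥43).

B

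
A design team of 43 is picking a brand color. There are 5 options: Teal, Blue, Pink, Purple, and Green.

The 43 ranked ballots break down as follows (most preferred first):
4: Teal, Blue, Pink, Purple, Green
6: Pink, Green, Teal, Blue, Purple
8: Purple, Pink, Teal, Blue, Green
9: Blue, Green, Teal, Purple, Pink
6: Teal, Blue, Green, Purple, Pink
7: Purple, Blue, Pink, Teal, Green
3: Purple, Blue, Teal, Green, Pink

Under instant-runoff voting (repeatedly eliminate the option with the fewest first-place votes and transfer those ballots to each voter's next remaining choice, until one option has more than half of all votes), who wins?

Round 1: Teal 10, Blue 9, Pink 6, Purple 18, Green 0. Green eliminated.
Round 2: Teal 10, Blue 9, Pink 6, Purple 18. Pink eliminated.
Round 3: Teal 16, Blue 9, Purple 18. Blue eliminated.
Round 4: Teal 25, Purple 18. Teal has a majority (≥22).

Teal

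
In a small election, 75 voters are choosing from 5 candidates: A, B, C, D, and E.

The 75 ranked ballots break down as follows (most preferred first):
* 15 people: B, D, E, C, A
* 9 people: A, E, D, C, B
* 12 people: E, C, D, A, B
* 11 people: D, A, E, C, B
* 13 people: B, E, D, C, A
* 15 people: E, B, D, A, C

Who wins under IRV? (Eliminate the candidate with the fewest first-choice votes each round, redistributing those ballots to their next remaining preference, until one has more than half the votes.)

E

Round 1: A 9, B 28, C 0, D 11, E 27. C eliminated.
Round 2: A 9, B 28, D 11, E 27. A eliminated.
Round 3: B 28, D 11, E 36. D eliminated.
Round 4: B 28, E 47. E has a majority (≥38).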